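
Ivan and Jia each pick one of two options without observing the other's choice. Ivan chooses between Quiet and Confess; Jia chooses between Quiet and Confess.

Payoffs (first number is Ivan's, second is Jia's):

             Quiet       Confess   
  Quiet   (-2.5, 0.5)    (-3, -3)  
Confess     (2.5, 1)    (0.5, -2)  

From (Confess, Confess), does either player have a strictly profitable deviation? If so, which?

Ivan at (Confess, Confess) earns 0.5; deviating to Quiet yields -3 — not better.
Jia earns -2; deviating to Quiet yields 1 — a strict improvement.
Only Jia has a strictly profitable deviation.

Jia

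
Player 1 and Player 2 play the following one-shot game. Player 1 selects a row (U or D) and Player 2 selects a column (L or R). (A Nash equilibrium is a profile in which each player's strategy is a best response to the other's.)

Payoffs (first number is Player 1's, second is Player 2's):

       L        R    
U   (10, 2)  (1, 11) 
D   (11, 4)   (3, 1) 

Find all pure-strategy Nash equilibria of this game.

(U, L): Player 1 prefers D (11 > 10); Player 2 prefers R (11 > 2) — not an equilibrium.
(U, R): Player 1 prefers D (3 > 1) — not an equilibrium.
(D, L): Player 1 gets 11 ≥ 10 from U, and Player 2 gets 4 ≥ 1 from R — Nash equilibrium.
(D, R): Player 2 prefers L (4 > 1) — not an equilibrium.

(D, L)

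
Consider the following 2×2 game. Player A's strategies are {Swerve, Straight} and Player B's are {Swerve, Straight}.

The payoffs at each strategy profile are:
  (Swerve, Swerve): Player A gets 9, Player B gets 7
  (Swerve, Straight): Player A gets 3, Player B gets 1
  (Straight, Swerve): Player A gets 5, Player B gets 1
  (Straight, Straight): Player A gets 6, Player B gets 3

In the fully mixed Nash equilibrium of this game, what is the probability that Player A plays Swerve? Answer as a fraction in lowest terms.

Let x be the probability that Player A plays Swerve. In a completely mixed equilibrium, Player B must be indifferent between Swerve and Straight.
Player B's expected payoff from Swerve is 7x + (1−x); from Straight it is x + 3(1−x).
Setting these equal: 6x + 1 = −2x + 3, so x = 1/4.

1/4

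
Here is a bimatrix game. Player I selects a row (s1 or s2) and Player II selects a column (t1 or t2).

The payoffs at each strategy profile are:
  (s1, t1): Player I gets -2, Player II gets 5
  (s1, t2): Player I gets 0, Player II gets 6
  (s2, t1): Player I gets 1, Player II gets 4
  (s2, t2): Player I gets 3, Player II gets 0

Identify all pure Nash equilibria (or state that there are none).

(s2, t1)

(s1, t1): Player I prefers s2 (1 > -2); Player II prefers t2 (6 > 5) — not an equilibrium.
(s1, t2): Player I prefers s2 (3 > 0) — not an equilibrium.
(s2, t1): Player I gets 1 ≥ -2 from s1, and Player II gets 4 ≥ 0 from t2 — Nash equilibrium.
(s2, t2): Player II prefers t1 (4 > 0) — not an equilibrium.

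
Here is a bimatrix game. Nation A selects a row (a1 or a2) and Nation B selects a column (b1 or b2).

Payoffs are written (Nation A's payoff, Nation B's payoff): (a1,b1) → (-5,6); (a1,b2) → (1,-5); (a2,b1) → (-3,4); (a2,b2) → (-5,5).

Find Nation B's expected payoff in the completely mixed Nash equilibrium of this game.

25/6

First find x, the probability Nation A plays a1, from Nation B's indifference between b1 and b2: 6x + 4(1−x) = −5x + 5(1−x), giving x = 1/12.
Since Nation B is indifferent in equilibrium, Nation B's expected payoff equals the payoff from either column against (1/12, 11/12). Using b1: 6(1/12) + 4(11/12) = 25/6.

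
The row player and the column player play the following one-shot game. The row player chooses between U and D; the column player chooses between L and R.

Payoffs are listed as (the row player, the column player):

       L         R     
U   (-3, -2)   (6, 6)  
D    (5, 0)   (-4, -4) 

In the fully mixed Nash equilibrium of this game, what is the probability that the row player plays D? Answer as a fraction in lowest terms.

Let p be the probability that the row player plays U. In a completely mixed equilibrium, the column player must be indifferent between L and R.
The column player's expected payoff from L is −2p; from R it is 6p − 4(1−p).
Setting these equal: −2p = 10p − 4, so p = 1/3.
Therefore the row player plays D with probability 1 − 1/3 = 2/3.

2/3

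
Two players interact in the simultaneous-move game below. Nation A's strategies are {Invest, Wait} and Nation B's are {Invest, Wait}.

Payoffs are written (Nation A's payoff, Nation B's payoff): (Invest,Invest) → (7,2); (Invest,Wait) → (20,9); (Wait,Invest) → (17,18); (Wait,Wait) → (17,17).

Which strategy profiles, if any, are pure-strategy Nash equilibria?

(Invest, Wait) and (Wait, Invest)

(Invest, Invest): Nation A prefers Wait (17 > 7); Nation B prefers Wait (9 > 2) — not an equilibrium.
(Invest, Wait): Nation A gets 20 ≥ 17 from Wait, and Nation B gets 9 ≥ 2 from Invest — Nash equilibrium.
(Wait, Invest): Nation A gets 17 ≥ 7 from Invest, and Nation B gets 18 ≥ 17 from Wait — Nash equilibrium.
(Wait, Wait): Nation A prefers Invest (20 > 17); Nation B prefers Invest (18 > 17) — not an equilibrium.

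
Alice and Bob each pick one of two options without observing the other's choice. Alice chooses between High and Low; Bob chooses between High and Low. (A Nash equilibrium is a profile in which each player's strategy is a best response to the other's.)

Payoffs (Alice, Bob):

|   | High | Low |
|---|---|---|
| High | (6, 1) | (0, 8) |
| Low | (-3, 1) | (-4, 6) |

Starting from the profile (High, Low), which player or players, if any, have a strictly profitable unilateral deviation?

Neither

Alice at (High, Low) earns 0; deviating to Low yields -4 — not better.
Bob earns 8; deviating to High yields 1 — not better.
Neither player can strictly improve; the profile is a Nash equilibrium.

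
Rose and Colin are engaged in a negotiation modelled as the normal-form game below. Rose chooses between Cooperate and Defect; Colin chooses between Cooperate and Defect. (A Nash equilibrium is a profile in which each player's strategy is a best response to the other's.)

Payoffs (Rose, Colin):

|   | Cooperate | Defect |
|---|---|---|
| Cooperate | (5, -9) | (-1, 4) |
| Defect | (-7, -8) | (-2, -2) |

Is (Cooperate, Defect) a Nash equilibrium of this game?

Yes

At (Cooperate, Defect), Rose earns -1; switching to Defect would give -2, so Rose has no profitable deviation.
Colin earns 4; switching to Cooperate would give -9, so Colin has no profitable deviation.
Neither player can gain by a unilateral deviation, so this profile is a Nash equilibrium.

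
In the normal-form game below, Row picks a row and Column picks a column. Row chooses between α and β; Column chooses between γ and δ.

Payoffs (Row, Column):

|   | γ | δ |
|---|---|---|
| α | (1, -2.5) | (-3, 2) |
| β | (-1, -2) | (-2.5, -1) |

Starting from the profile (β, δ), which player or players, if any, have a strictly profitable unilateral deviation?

Row at (β, δ) earns -2.5; deviating to α yields -3 — not better.
Column earns -1; deviating to γ yields -2 — not better.
Neither player can strictly improve; the profile is a Nash equilibrium.

Neither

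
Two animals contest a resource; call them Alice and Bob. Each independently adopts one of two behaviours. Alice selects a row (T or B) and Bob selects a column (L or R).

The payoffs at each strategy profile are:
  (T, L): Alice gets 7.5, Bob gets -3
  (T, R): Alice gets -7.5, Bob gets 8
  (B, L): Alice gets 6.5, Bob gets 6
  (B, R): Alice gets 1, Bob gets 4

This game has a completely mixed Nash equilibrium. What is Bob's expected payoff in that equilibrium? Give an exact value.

60/13

First find p, the probability Alice plays T, from Bob's indifference between L and R: −3p + 6(1−p) = 8p + 4(1−p), giving p = 2/13.
Since Bob is indifferent in equilibrium, Bob's expected payoff equals the payoff from either column against (2/13, 11/13). Using L: −3(2/13) + 6(11/13) = 60/13.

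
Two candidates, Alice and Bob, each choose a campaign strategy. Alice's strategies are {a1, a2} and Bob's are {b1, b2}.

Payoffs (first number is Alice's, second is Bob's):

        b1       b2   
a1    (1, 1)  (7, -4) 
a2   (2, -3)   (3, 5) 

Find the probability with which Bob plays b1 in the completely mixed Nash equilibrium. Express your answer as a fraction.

4/5

Let q be the probability that Bob plays b1. In a completely mixed equilibrium, Alice must be indifferent between a1 and a2.
Alice's expected payoff from a1 is q + 7(1−q); from a2 it is 2q + 3(1−q).
Setting these equal: −6q + 7 = −q + 3, so q = 4/5.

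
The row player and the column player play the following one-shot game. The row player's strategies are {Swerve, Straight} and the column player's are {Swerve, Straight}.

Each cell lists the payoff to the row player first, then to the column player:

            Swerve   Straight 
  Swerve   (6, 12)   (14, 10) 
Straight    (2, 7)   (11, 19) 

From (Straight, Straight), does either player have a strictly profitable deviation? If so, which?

The row player

The row player at (Straight, Straight) earns 11; deviating to Swerve yields 14 — a strict improvement.
The column player earns 19; deviating to Swerve yields 7 — not better.
Only the row player has a strictly profitable deviation.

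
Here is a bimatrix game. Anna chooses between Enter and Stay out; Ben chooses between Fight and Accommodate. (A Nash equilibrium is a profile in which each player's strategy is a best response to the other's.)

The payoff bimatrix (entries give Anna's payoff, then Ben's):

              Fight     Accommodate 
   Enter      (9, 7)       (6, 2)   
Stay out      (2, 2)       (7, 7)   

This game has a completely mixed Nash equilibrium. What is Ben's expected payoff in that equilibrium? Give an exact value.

First find p, the probability Anna plays Enter, from Ben's indifference between Fight and Accommodate: 7p + 2(1−p) = 2p + 7(1−p), giving p = 1/2.
Since Ben is indifferent in equilibrium, Ben's expected payoff equals the payoff from either column against (1/2, 1/2). Using Fight: 7(1/2) + 2(1/2) = 9/2.

9/2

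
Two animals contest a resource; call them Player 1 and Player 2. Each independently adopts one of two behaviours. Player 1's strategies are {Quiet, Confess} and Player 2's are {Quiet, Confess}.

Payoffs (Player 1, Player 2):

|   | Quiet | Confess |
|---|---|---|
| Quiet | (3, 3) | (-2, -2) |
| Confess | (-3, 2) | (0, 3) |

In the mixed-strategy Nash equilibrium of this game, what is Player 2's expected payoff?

13/6

First find p, the probability Player 1 plays Quiet, from Player 2's indifference between Quiet and Confess: 3p + 2(1−p) = −2p + 3(1−p), giving p = 1/6.
Since Player 2 is indifferent in equilibrium, Player 2's expected payoff equals the payoff from either column against (1/6, 5/6). Using Quiet: 3(1/6) + 2(5/6) = 13/6.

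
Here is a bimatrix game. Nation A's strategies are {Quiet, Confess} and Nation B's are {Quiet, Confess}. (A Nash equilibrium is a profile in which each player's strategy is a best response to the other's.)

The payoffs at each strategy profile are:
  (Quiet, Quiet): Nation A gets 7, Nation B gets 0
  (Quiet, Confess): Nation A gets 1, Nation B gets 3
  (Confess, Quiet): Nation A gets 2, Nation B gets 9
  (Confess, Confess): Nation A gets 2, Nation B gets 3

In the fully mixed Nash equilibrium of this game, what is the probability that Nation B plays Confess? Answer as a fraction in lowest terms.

Let c be the probability that Nation B plays Quiet. In a completely mixed equilibrium, Nation A must be indifferent between Quiet and Confess.
Nation A's expected payoff from Quiet is 7c + (1−c); from Confess it is 2c + 2(1−c).
Setting these equal: 6c + 1 = 2, so c = 1/6.
Therefore Nation B plays Confess with probability 1 − 1/6 = 5/6.

5/6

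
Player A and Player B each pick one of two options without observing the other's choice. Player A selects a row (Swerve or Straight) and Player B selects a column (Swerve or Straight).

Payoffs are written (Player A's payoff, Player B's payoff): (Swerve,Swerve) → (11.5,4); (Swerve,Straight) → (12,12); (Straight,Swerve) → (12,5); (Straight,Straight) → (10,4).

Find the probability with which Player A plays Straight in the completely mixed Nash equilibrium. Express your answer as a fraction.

8/9

Let r be the probability that Player A plays Swerve. In a completely mixed equilibrium, Player B must be indifferent between Swerve and Straight.
Player B's expected payoff from Swerve is 4r + 5(1−r); from Straight it is 12r + 4(1−r).
Setting these equal: −r + 5 = 8r + 4, so r = 1/9.
Therefore Player A plays Straight with probability 1 − 1/9 = 8/9.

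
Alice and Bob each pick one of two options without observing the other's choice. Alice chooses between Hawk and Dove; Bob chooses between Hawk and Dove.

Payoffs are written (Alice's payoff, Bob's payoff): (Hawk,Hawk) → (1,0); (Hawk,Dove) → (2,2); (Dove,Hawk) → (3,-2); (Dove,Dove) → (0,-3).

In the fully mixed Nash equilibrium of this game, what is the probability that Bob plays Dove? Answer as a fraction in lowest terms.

1/2

Let q be the probability that Bob plays Hawk. In a completely mixed equilibrium, Alice must be indifferent between Hawk and Dove.
Alice's expected payoff from Hawk is q + 2(1−q); from Dove it is 3q.
Setting these equal: −q + 2 = 3q, so q = 1/2.
Therefore Bob plays Dove with probability 1 − 1/2 = 1/2.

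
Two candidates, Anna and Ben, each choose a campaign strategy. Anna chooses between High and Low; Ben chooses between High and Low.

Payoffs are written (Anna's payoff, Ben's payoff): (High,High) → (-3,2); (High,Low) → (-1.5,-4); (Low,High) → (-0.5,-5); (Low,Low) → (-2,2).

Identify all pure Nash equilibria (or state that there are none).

none

(High, High): Anna prefers Low (-0.5 > -3) — not an equilibrium.
(High, Low): Ben prefers High (2 > -4) — not an equilibrium.
(Low, High): Ben prefers Low (2 > -5) — not an equilibrium.
(Low, Low): Anna prefers High (-1.5 > -2) — not an equilibrium.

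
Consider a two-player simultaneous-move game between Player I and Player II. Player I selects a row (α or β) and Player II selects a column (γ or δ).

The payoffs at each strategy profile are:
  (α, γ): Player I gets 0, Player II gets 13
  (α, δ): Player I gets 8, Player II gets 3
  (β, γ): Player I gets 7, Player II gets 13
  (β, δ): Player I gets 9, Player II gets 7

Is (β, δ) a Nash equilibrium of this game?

At (β, δ), Player I earns 9; switching to α would give 8, so Player I has no profitable deviation.
Player II earns 7; switching to γ would give 13, so Player II would deviate.
Since at least one player can profitably deviate, this is not a Nash equilibrium.

No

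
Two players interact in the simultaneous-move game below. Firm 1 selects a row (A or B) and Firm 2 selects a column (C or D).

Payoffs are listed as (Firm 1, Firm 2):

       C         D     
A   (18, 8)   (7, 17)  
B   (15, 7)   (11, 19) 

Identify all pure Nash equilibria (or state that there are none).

(B, D)

(A, C): Firm 2 prefers D (17 > 8) — not an equilibrium.
(A, D): Firm 1 prefers B (11 > 7) — not an equilibrium.
(B, C): Firm 1 prefers A (18 > 15); Firm 2 prefers D (19 > 7) — not an equilibrium.
(B, D): Firm 1 gets 11 ≥ 7 from A, and Firm 2 gets 19 ≥ 7 from C — Nash equilibrium.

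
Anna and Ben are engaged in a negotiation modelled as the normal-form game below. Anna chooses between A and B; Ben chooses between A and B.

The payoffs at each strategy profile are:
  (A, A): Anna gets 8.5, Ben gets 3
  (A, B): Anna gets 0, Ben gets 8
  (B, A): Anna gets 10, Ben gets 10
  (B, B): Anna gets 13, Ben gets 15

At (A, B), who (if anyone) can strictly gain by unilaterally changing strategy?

Anna at (A, B) earns 0; deviating to B yields 13 — a strict improvement.
Ben earns 8; deviating to A yields 3 — not better.
Only Anna has a strictly profitable deviation.

Anna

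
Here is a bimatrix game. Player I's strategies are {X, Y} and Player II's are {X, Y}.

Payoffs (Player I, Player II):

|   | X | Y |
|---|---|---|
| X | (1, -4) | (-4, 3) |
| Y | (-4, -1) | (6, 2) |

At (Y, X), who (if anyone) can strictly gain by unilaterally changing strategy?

Player I at (Y, X) earns -4; deviating to X yields 1 — a strict improvement.
Player II earns -1; deviating to Y yields 2 — a strict improvement.
Both Player I and Player II have strictly profitable deviations.

Both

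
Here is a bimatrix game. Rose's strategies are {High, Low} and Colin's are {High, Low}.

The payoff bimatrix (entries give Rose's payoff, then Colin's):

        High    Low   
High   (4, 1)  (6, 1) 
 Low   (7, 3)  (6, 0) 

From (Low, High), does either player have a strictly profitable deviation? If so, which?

Rose at (Low, High) earns 7; deviating to High yields 4 — not better.
Colin earns 3; deviating to Low yields 0 — not better.
Neither player can strictly improve; the profile is a Nash equilibrium.

Neither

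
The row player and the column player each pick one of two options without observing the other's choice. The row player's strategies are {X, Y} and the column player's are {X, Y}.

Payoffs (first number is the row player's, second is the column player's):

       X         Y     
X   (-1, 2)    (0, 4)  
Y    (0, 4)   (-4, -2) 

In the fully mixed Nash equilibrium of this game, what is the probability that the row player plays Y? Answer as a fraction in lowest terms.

1/4

Let p be the probability that the row player plays X. In a completely mixed equilibrium, the column player must be indifferent between X and Y.
The column player's expected payoff from X is 2p + 4(1−p); from Y it is 4p − 2(1−p).
Setting these equal: −2p + 4 = 6p − 2, so p = 3/4.
Therefore the row player plays Y with probability 1 − 3/4 = 1/4.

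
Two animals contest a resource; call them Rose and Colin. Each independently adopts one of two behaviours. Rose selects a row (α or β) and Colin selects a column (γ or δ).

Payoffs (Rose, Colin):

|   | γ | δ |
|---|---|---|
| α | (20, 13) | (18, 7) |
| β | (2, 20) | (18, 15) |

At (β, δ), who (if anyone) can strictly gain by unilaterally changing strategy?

Colin

Rose at (β, δ) earns 18; deviating to α yields 18 — not better.
Colin earns 15; deviating to γ yields 20 — a strict improvement.
Only Colin has a strictly profitable deviation.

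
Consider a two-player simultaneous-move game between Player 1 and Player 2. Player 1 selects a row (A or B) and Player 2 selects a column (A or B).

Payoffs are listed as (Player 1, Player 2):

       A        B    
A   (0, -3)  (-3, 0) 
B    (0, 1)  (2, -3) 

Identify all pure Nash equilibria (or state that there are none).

(A, A): Player 2 prefers B (0 > -3) — not an equilibrium.
(A, B): Player 1 prefers B (2 > -3) — not an equilibrium.
(B, A): Player 1 gets 0 ≥ 0 from A, and Player 2 gets 1 ≥ -3 from B — Nash equilibrium.
(B, B): Player 2 prefers A (1 > -3) — not an equilibrium.

(B, A)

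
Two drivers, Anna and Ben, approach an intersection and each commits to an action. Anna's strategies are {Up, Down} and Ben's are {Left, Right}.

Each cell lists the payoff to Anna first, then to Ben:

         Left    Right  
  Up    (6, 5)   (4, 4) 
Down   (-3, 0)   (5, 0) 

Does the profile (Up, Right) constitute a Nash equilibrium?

At (Up, Right), Anna earns 4; switching to Down would give 5, so Anna would deviate.
Ben earns 4; switching to Left would give 5, so Ben would deviate.
Since at least one player can profitably deviate, this is not a Nash equilibrium.

No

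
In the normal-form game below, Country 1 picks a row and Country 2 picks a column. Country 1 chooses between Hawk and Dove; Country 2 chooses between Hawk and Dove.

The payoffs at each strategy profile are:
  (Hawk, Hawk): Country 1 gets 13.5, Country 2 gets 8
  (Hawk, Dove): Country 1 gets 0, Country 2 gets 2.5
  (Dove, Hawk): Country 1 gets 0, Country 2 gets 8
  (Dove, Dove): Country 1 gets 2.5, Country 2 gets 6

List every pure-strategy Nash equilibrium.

(Hawk, Hawk)

(Hawk, Hawk): Country 1 gets 13.5 ≥ 0 from Dove, and Country 2 gets 8 ≥ 2.5 from Dove — Nash equilibrium.
(Hawk, Dove): Country 1 prefers Dove (2.5 > 0); Country 2 prefers Hawk (8 > 2.5) — not an equilibrium.
(Dove, Hawk): Country 1 prefers Hawk (13.5 > 0) — not an equilibrium.
(Dove, Dove): Country 2 prefers Hawk (8 > 6) — not an equilibrium.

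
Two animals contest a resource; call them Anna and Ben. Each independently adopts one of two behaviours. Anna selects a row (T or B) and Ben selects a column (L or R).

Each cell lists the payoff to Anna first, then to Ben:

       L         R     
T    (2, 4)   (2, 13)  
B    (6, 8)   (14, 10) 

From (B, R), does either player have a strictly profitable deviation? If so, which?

Neither

Anna at (B, R) earns 14; deviating to T yields 2 — not better.
Ben earns 10; deviating to L yields 8 — not better.
Neither player can strictly improve; the profile is a Nash equilibrium.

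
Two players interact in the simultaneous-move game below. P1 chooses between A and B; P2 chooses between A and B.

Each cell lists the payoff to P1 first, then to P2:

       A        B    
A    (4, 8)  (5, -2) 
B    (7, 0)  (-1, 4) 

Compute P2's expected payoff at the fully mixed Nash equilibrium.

First find x, the probability P1 plays A, from P2's indifference between A and B: 8x = −2x + 4(1−x), giving x = 2/7.
Since P2 is indifferent in equilibrium, P2's expected payoff equals the payoff from either column against (2/7, 5/7). Using A: 8(2/7) = 16/7.

16/7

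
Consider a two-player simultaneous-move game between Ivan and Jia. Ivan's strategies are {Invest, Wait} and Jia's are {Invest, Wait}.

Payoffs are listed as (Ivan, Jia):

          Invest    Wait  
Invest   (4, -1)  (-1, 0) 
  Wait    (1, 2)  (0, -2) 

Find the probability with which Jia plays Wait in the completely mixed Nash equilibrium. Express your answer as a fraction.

Let y be the probability that Jia plays Invest. In a completely mixed equilibrium, Ivan must be indifferent between Invest and Wait.
Ivan's expected payoff from Invest is 4y − (1−y); from Wait it is y.
Setting these equal: 5y − 1 = y, so y = 1/4.
Therefore Jia plays Wait with probability 1 − 1/4 = 3/4.

3/4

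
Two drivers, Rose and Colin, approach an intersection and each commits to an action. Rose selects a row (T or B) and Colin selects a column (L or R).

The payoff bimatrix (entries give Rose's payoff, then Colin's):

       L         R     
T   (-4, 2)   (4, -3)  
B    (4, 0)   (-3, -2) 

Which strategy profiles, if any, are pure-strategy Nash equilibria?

(B, L)

(T, L): Rose prefers B (4 > -4) — not an equilibrium.
(T, R): Colin prefers L (2 > -3) — not an equilibrium.
(B, L): Rose gets 4 ≥ -4 from T, and Colin gets 0 ≥ -2 from R — Nash equilibrium.
(B, R): Rose prefers T (4 > -3); Colin prefers L (0 > -2) — not an equilibrium.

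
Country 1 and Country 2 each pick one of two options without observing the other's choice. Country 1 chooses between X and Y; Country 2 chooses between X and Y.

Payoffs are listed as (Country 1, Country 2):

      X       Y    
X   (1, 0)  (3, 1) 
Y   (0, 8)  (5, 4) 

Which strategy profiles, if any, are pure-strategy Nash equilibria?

(X, X): Country 2 prefers Y (1 > 0) — not an equilibrium.
(X, Y): Country 1 prefers Y (5 > 3) — not an equilibrium.
(Y, X): Country 1 prefers X (1 > 0) — not an equilibrium.
(Y, Y): Country 2 prefers X (8 > 4) — not an equilibrium.

none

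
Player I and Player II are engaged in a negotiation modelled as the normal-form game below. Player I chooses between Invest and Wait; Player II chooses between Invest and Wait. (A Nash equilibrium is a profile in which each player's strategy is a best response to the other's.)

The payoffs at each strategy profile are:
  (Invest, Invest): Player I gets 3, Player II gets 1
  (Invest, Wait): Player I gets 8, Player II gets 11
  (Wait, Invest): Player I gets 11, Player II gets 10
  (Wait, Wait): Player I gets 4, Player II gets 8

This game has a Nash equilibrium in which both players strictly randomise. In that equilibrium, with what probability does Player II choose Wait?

Let y be the probability that Player II plays Invest. In a completely mixed equilibrium, Player I must be indifferent between Invest and Wait.
Player I's expected payoff from Invest is 3y + 8(1−y); from Wait it is 11y + 4(1−y).
Setting these equal: −5y + 8 = 7y + 4, so y = 1/3.
Therefore Player II plays Wait with probability 1 − 1/3 = 2/3.

2/3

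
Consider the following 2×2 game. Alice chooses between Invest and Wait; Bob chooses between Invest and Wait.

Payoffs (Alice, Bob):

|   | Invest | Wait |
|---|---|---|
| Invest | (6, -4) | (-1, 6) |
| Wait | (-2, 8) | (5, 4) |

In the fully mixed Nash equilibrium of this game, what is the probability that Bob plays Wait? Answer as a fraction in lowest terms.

4/7

Let c be the probability that Bob plays Invest. In a completely mixed equilibrium, Alice must be indifferent between Invest and Wait.
Alice's expected payoff from Invest is 6c − (1−c); from Wait it is −2c + 5(1−c).
Setting these equal: 7c − 1 = −7c + 5, so c = 3/7.
Therefore Bob plays Wait with probability 1 − 3/7 = 4/7.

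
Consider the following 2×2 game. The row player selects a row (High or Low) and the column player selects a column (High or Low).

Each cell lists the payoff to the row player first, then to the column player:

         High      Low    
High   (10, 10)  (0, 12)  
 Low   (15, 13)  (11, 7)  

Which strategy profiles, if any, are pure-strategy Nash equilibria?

(High, High): the row player prefers Low (15 > 10); the column player prefers Low (12 > 10) — not an equilibrium.
(High, Low): the row player prefers Low (11 > 0) — not an equilibrium.
(Low, High): the row player gets 15 ≥ 10 from High, and the column player gets 13 ≥ 7 from Low — Nash equilibrium.
(Low, Low): the column player prefers High (13 > 7) — not an equilibrium.

(Low, High)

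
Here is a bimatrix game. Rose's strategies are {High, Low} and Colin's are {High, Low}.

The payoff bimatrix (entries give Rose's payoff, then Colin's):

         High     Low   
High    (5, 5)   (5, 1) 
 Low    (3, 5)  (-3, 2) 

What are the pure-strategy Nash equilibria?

(High, High): Rose gets 5 ≥ 3 from Low, and Colin gets 5 ≥ 1 from Low — Nash equilibrium.
(High, Low): Colin prefers High (5 > 1) — not an equilibrium.
(Low, High): Rose prefers High (5 > 3) — not an equilibrium.
(Low, Low): Rose prefers High (5 > -3); Colin prefers High (5 > 2) — not an equilibrium.

(High, High)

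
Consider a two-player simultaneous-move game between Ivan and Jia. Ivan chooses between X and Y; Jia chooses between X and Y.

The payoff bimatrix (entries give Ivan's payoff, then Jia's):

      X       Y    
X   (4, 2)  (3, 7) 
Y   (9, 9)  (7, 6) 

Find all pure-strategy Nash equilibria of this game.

(X, X): Ivan prefers Y (9 > 4); Jia prefers Y (7 > 2) — not an equilibrium.
(X, Y): Ivan prefers Y (7 > 3) — not an equilibrium.
(Y, X): Ivan gets 9 ≥ 4 from X, and Jia gets 9 ≥ 6 from Y — Nash equilibrium.
(Y, Y): Jia prefers X (9 > 6) — not an equilibrium.

(Y, X)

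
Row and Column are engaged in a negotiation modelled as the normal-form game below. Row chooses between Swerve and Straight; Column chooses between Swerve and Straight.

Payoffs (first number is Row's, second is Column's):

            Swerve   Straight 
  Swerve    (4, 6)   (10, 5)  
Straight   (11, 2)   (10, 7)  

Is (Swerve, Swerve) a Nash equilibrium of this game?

At (Swerve, Swerve), Row earns 4; switching to Straight would give 11, so Row would deviate.
Column earns 6; switching to Straight would give 5, so Column has no profitable deviation.
Since at least one player can profitably deviate, this is not a Nash equilibrium.

No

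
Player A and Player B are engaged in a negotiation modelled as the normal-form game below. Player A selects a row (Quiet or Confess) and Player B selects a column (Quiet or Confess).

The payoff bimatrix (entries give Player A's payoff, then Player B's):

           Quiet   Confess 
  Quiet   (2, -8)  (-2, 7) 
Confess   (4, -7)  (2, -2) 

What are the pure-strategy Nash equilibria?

(Confess, Confess)

(Quiet, Quiet): Player A prefers Confess (4 > 2); Player B prefers Confess (7 > -8) — not an equilibrium.
(Quiet, Confess): Player A prefers Confess (2 > -2) — not an equilibrium.
(Confess, Quiet): Player B prefers Confess (-2 > -7) — not an equilibrium.
(Confess, Confess): Player A gets 2 ≥ -2 from Quiet, and Player B gets -2 ≥ -7 from Quiet — Nash equilibrium.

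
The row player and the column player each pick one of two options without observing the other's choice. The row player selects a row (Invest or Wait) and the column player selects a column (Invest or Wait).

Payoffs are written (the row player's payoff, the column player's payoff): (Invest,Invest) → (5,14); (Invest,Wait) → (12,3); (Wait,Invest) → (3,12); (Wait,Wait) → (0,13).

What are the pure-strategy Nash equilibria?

(Invest, Invest): the row player gets 5 ≥ 3 from Wait, and the column player gets 14 ≥ 3 from Wait — Nash equilibrium.
(Invest, Wait): the column player prefers Invest (14 > 3) — not an equilibrium.
(Wait, Invest): the row player prefers Invest (5 > 3); the column player prefers Wait (13 > 12) — not an equilibrium.
(Wait, Wait): the row player prefers Invest (12 > 0) — not an equilibrium.

(Invest, Invest)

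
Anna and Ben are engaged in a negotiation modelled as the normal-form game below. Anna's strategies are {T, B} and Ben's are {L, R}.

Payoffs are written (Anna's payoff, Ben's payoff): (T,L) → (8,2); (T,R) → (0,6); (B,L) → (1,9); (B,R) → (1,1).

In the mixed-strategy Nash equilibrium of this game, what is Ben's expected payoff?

13/3

First find x, the probability Anna plays T, from Ben's indifference between L and R: 2x + 9(1−x) = 6x + (1−x), giving x = 2/3.
Since Ben is indifferent in equilibrium, Ben's expected payoff equals the payoff from either column against (2/3, 1/3). Using L: 2(2/3) + 9(1/3) = 13/3.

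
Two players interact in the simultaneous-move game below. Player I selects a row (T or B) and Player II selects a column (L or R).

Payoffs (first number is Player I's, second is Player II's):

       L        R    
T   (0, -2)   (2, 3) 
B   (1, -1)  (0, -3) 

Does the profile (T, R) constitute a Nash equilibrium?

Yes

At (T, R), Player I earns 2; switching to B would give 0, so Player I has no profitable deviation.
Player II earns 3; switching to L would give -2, so Player II has no profitable deviation.
Neither player can gain by a unilateral deviation, so this profile is a Nash equilibrium.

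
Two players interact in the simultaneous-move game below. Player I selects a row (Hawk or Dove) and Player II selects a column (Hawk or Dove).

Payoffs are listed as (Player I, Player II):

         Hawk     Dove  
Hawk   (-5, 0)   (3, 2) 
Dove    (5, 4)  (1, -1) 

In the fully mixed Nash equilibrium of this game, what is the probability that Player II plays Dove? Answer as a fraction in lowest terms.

Let q be the probability that Player II plays Hawk. In a completely mixed equilibrium, Player I must be indifferent between Hawk and Dove.
Player I's expected payoff from Hawk is −5q + 3(1−q); from Dove it is 5q + (1−q).
Setting these equal: −8q + 3 = 4q + 1, so q = 1/6.
Therefore Player II plays Dove with probability 1 − 1/6 = 5/6.

5/6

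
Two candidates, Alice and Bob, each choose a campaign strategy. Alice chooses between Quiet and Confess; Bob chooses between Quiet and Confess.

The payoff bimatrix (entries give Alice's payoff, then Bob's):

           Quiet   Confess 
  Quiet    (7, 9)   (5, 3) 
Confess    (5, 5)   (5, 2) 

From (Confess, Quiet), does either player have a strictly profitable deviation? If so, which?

Alice

Alice at (Confess, Quiet) earns 5; deviating to Quiet yields 7 — a strict improvement.
Bob earns 5; deviating to Confess yields 2 — not better.
Only Alice has a strictly profitable deviation.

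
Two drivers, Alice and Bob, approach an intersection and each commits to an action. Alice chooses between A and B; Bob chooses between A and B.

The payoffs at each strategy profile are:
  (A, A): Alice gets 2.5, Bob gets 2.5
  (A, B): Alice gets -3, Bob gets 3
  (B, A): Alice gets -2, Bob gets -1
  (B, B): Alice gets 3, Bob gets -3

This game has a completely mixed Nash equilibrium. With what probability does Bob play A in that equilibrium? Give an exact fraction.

Let c be the probability that Bob plays A. In a completely mixed equilibrium, Alice must be indifferent between A and B.
Alice's expected payoff from A is 2.5c − 3(1−c); from B it is −2c + 3(1−c).
Setting these equal: 5.5c − 3 = −5c + 3, so c = 4/7.

4/7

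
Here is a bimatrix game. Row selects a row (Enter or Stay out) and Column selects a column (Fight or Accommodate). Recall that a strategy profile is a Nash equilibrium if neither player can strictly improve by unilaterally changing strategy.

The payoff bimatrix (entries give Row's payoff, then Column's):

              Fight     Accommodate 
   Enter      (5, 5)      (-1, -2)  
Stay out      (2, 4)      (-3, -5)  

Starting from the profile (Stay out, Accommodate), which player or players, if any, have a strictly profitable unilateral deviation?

Both

Row at (Stay out, Accommodate) earns -3; deviating to Enter yields -1 — a strict improvement.
Column earns -5; deviating to Fight yields 4 — a strict improvement.
Both Row and Column have strictly profitable deviations.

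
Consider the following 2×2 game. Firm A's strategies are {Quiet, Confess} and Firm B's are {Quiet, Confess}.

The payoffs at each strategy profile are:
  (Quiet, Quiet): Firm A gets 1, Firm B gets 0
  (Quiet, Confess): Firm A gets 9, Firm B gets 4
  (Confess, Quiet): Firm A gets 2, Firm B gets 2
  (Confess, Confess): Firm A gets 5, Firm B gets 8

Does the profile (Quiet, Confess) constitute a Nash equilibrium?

At (Quiet, Confess), Firm A earns 9; switching to Confess would give 5, so Firm A has no profitable deviation.
Firm B earns 4; switching to Quiet would give 0, so Firm B has no profitable deviation.
Neither player can gain by a unilateral deviation, so this profile is a Nash equilibrium.

Yes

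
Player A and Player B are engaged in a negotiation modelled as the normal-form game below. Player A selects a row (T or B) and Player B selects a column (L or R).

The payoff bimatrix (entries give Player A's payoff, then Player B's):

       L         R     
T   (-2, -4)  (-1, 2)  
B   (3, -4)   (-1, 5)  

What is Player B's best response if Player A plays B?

Against B, Player B earns -4 from L and 5 from R.
So R is the best response.

R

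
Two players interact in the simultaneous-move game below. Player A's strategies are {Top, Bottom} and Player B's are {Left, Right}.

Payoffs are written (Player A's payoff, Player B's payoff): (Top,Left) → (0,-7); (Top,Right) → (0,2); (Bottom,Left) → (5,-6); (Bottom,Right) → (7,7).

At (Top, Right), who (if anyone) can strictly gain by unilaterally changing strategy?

Player A

Player A at (Top, Right) earns 0; deviating to Bottom yields 7 — a strict improvement.
Player B earns 2; deviating to Left yields -7 — not better.
Only Player A has a strictly profitable deviation.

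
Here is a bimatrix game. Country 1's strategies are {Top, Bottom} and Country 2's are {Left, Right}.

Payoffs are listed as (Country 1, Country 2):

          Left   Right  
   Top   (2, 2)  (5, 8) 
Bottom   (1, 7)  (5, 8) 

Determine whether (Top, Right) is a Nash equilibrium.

At (Top, Right), Country 1 earns 5; switching to Bottom would give 5, so Country 1 has no profitable deviation.
Country 2 earns 8; switching to Left would give 2, so Country 2 has no profitable deviation.
Neither player can gain by a unilateral deviation, so this profile is a Nash equilibrium.

Yes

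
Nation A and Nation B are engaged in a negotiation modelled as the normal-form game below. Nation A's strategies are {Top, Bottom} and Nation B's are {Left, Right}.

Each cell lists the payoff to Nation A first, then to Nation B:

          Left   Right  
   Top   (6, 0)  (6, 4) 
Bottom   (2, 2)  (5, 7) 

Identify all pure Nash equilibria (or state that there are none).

(Top, Left): Nation B prefers Right (4 > 0) — not an equilibrium.
(Top, Right): Nation A gets 6 ≥ 5 from Bottom, and Nation B gets 4 ≥ 0 from Left — Nash equilibrium.
(Bottom, Left): Nation A prefers Top (6 > 2); Nation B prefers Right (7 > 2) — not an equilibrium.
(Bottom, Right): Nation A prefers Top (6 > 5) — not an equilibrium.

(Top, Right)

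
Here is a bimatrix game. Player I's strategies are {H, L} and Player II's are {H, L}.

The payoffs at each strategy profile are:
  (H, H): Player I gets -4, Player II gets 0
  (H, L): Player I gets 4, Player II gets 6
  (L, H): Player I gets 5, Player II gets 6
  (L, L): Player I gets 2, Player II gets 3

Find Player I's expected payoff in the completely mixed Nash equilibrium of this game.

28/11

First find q, the probability Player II plays H, from Player I's indifference between H and L: −4q + 4(1−q) = 5q + 2(1−q), giving q = 2/11.
Since Player I is indifferent in equilibrium, Player I's expected payoff equals the payoff from either row against (2/11, 9/11). Using H: −4(2/11) + 4(9/11) = 28/11.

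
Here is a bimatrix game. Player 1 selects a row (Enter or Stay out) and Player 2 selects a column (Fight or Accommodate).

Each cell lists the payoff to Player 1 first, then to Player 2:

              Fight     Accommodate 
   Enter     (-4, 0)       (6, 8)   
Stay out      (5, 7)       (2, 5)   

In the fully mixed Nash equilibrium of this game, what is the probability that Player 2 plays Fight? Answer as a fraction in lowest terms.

Let q be the probability that Player 2 plays Fight. In a completely mixed equilibrium, Player 1 must be indifferent between Enter and Stay out.
Player 1's expected payoff from Enter is −4q + 6(1−q); from Stay out it is 5q + 2(1−q).
Setting these equal: −10q + 6 = 3q + 2, so q = 4/13.

4/13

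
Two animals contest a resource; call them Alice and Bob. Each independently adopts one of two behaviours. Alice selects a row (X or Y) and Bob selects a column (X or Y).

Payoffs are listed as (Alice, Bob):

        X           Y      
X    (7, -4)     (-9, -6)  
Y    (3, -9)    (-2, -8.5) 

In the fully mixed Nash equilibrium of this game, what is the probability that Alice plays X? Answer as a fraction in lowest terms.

Let p be the probability that Alice plays X. In a completely mixed equilibrium, Bob must be indifferent between X and Y.
Bob's expected payoff from X is −4p − 9(1−p); from Y it is −6p − 8.5(1−p).
Setting these equal: 5p − 9 = 2.5p − 8.5, so p = 1/5.

1/5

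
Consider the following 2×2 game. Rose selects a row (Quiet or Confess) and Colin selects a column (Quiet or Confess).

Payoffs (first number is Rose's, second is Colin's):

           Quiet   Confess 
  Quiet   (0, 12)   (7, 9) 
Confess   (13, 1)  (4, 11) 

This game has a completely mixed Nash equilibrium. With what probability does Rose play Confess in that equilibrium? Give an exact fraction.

Let p be the probability that Rose plays Quiet. In a completely mixed equilibrium, Colin must be indifferent between Quiet and Confess.
Colin's expected payoff from Quiet is 12p + (1−p); from Confess it is 9p + 11(1−p).
Setting these equal: 11p + 1 = −2p + 11, so p = 10/13.
Therefore Rose plays Confess with probability 1 − 10/13 = 3/13.

3/13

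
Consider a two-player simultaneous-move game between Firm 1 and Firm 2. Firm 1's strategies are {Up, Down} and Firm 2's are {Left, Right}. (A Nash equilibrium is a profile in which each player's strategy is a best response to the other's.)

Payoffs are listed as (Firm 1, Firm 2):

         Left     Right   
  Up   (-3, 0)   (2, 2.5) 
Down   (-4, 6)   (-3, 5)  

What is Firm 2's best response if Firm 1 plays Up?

Right

Against Up, Firm 2 earns 0 from Left and 2.5 from Right.
So Right is the best response.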